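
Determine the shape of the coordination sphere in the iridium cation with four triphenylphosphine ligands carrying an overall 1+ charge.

Ligand charges: triphenylphosphine is neutral. With an overall charge of +1 the iridium centre must be in the +1 oxidation state.
Iridium is a group-9 element; Ir(I) is therefore d⁸.
With 4 monodentate ligands the coordination number is 4.
A 5d d⁸ ion has a large crystal-field splitting; square planar leaves the high-energy d_{x²−y²} orbital empty and maximises CFSE.

square planar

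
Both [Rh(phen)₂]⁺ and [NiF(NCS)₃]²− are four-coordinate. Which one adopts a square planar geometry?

For [Rh(phen)₂]⁺: Summing ligand charges against the +1 overall charge gives an oxidation state of +1 for rhodium. Group 9 minus oxidation state 1 gives a d⁸ configuration. A 4d d⁸ ion has a large crystal-field splitting; square planar leaves the high-energy d_{x²−y²} orbital empty and maximises CFSE. → square planar.
For [NiF(NCS)₃]²−: Ligand charges: each fluoride is −1; each isothiocyanate is −1. With an overall charge of −2 the nickel centre must be in the +2 oxidation state. Group 10 minus oxidation state 2 gives a d⁸ configuration. Fluoride and isothiocyanate are weak-field ligands. With weak-field ligands the CFSE gain from square planar is small, so a 3d d⁸ ion takes the sterically preferred tetrahedral geometry. → tetrahedral.

[Rh(phen)₂]⁺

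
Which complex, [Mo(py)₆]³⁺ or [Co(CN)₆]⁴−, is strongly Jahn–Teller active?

[Co(CN)₆]⁴−

[Mo(py)₆]³⁺: Summing ligand charges against the +3 overall charge gives an oxidation state of +3 for molybdenum. Group 6 minus oxidation state 3 gives a d³ configuration. The d³ configuration leaves the e_g set evenly filled (or empty) — no strong Jahn–Teller driving force.
[Co(CN)₆]⁴−: Summing ligand charges against the −4 overall charge gives an oxidation state of +2 for cobalt. Group 9 minus oxidation state 2 gives a d⁷ configuration. Cyanide is a strong-field ligand (high in the spectrochemical series) for a first-row metal, so the complex is low-spin. The t₂g⁶e_g¹ (low-spin) configuration has an unevenly filled e_g set; the Jahn–Teller theorem predicts a tetragonal distortion (typically axial elongation) to lift the degeneracy.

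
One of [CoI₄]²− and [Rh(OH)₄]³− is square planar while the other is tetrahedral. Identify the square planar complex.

[Rh(OH)₄]³−

For [CoI₄]²−: Ligand charges: each iodide is −1. With an overall charge of −2 the cobalt centre must be in the +2 oxidation state. Group 9 minus oxidation state 2 gives a d⁷ configuration. For a high-spin 3d d⁷ ion with weak-field ligands the small Δₜ gives little square-planar CFSE advantage, so four ligands adopt the sterically favoured tetrahedral geometry. → tetrahedral.
For [Rh(OH)₄]³−: Ligand charges: each hydroxide is −1. With an overall charge of −3 the rhodium centre must be in the +1 oxidation state. Rh sits in group 9, so the d-electron count is 9 − 1 = 8. A 4d d⁸ ion has a large crystal-field splitting; square planar leaves the high-energy d_{x²−y²} orbital empty and maximises CFSE. → square planar.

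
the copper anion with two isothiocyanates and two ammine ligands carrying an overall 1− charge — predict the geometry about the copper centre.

tetrahedral

Summing ligand charges against the −1 overall charge gives an oxidation state of +1 for copper.
Cu sits in group 11, so the d-electron count is 11 − 1 = 10.
With 4 monodentate ligands the coordination number is 4.
A d¹⁰ ion has no crystal-field stabilisation preference between square planar and tetrahedral, so four ligands adopt the sterically favoured tetrahedral geometry.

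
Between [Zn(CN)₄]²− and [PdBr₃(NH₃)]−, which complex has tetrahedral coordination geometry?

[Zn(CN)₄]²−

For [Zn(CN)₄]²−: Ligand charges: each cyanide is −1. With an overall charge of −2 the zinc centre must be in the +2 oxidation state. Zinc is a group-12 element; Zn(II) is therefore d¹⁰. A d¹⁰ ion has no crystal-field stabilisation preference between square planar and tetrahedral, so four ligands adopt the sterically favoured tetrahedral geometry. → tetrahedral.
For [PdBr₃(NH₃)]−: Ligand charges: each bromide is −1; ammonia is neutral. With an overall charge of −1 the palladium centre must be in the +2 oxidation state. Group 10 minus oxidation state 2 gives a d⁸ configuration. A 4d d⁸ ion has a large crystal-field splitting; square planar leaves the high-energy d_{x²−y²} orbital empty and maximises CFSE. → square planar.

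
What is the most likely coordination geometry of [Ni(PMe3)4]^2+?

Summing ligand charges against the +2 overall charge gives an oxidation state of +2 for nickel.
Nickel is a group-10 element; Ni(II) is therefore d⁸.
Coordination number: 4.
Trimethylphosphine is a strong-field ligand (high in the spectrochemical series).
A 3d d⁸ ion with strong-field ligands gains enough CFSE to favour square planar over tetrahedral.

square planar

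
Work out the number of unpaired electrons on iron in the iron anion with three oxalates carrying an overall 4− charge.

Each oxalate is −2; balancing the −4 overall charge requires Fe(II).
Iron is a group-8 element; Fe(II) is therefore d⁶.
Counting donor atoms: 3×oxalate (bidentate) → 6 donors. Coordination number = 6.
The spin state decides the count: Oxalate is a weak-field ligand for a first-row metal, so the complex is high-spin.
An octahedral high-spin d⁶ ion is t₂g⁴e_g², giving 4 unpaired electrons.

4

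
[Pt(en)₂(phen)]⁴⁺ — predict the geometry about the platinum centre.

Ethylenediamine is neutral; 1,10-phenanthroline is neutral; balancing the +4 overall charge requires Pt(IV).
Pt sits in group 10, so the d-electron count is 10 − 4 = 6.
Counting donor atoms: 2×ethylenediamine (bidentate) → 4 donors; 1×1,10-phenanthroline (bidentate) → 2 donors. Coordination number = 6.
Six donors around a single metal centre give an octahedral coordination sphere.

octahedral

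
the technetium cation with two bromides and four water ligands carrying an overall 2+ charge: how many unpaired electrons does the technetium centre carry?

Each bromide is −1; water is neutral; balancing the +2 overall charge requires Tc(IV).
Technetium is a group-7 element; Tc(IV) is therefore d³.
In an octahedral field the d³ configuration is t₂g³e_g⁰ (only one arrangement possible), giving 3 unpaired electrons.

3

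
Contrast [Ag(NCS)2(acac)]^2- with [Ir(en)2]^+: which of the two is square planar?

For [Ag(NCS)2(acac)]^2-: Ligand charges: each isothiocyanate is −1; each acetylacetonate is −1. With an overall charge of −2 the silver centre must be in the +1 oxidation state. Ag sits in group 11, so the d-electron count is 11 − 1 = 10. A d¹⁰ ion has no crystal-field stabilisation preference between square planar and tetrahedral, so four ligands adopt the sterically favoured tetrahedral geometry. → tetrahedral.
For [Ir(en)2]^+: Ethylenediamine is neutral; balancing the +1 overall charge requires Ir(I). Group 9 minus oxidation state 1 gives a d⁸ configuration. A 5d d⁸ ion has a large crystal-field splitting; square planar leaves the high-energy d_{x²−y²} orbital empty and maximises CFSE. → square planar.

[Ir(en)2]^+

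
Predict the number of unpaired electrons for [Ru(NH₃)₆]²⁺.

0

Ammonia is neutral; balancing the +2 overall charge requires Ru(II).
Ru sits in group 8, so the d-electron count is 8 − 2 = 6.
The spin state decides the count: a 4d ion has a large Δₒ and is invariably low-spin.
An octahedral low-spin d⁶ ion is t₂g⁶e_g⁰, giving 0 unpaired electrons.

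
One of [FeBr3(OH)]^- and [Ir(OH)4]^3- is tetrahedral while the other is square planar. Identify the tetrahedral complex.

For [FeBr3(OH)]^-: Summing ligand charges against the −1 overall charge gives an oxidation state of +3 for iron. Group 8 minus oxidation state 3 gives a d⁵ configuration. A high-spin d⁵ ion has zero CFSE in either geometry, so four ligands adopt the sterically favoured tetrahedral geometry. → tetrahedral.
For [Ir(OH)4]^3-: Summing ligand charges against the −3 overall charge gives an oxidation state of +1 for iridium. Ir sits in group 9, so the d-electron count is 9 − 1 = 8. A 5d d⁸ ion has a large crystal-field splitting; square planar leaves the high-energy d_{x²−y²} orbital empty and maximises CFSE. → square planar.

[FeBr3(OH)]^-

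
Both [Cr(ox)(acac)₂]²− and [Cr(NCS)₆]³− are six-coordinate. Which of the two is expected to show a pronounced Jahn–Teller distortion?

[Cr(ox)(acac)₂]²−

[Cr(ox)(acac)₂]²−: Each oxalate is −2; each acetylacetonate is −1; balancing the −2 overall charge requires Cr(II). Group 6 minus oxidation state 2 gives a d⁴ configuration. Acetylacetonate and oxalate are weak-field ligands for a first-row metal, so the complex is high-spin. The t₂g³e_g¹ (high-spin) configuration has an unevenly filled e_g set; the Jahn–Teller theorem predicts a tetragonal distortion (typically axial elongation) to lift the degeneracy.
[Cr(NCS)₆]³−: Summing ligand charges against the −3 overall charge gives an oxidation state of +3 for chromium. Chromium is a group-6 element; Cr(III) is therefore d³. The d³ configuration leaves the e_g set evenly filled (or empty) — no strong Jahn–Teller driving force.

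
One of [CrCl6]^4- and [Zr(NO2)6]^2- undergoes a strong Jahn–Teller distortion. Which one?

[CrCl6]^4-: Each chloride is −1; balancing the −4 overall charge requires Cr(II). Chromium is a group-6 element; Cr(II) is therefore d⁴. Chloride is a weak-field ligand for a first-row metal, so the complex is high-spin. The t₂g³e_g¹ (high-spin) configuration has an unevenly filled e_g set; the Jahn–Teller theorem predicts a tetragonal distortion (typically axial elongation) to lift the degeneracy.
[Zr(NO2)6]^2-: Each nitro (N-bound nitrite) is −1; balancing the −2 overall charge requires Zr(IV). Zr sits in group 4, so the d-electron count is 4 − 4 = 0. The d⁰ configuration leaves the e_g set evenly filled (or empty) — no strong Jahn–Teller driving force.

[CrCl6]^4-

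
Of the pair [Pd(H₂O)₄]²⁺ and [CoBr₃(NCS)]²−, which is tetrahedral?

[CoBr₃(NCS)]²−

For [Pd(H₂O)₄]²⁺: Summing ligand charges against the +2 overall charge gives an oxidation state of +2 for palladium. Palladium is a group-10 element; Pd(II) is therefore d⁸. A 4d d⁸ ion has a large crystal-field splitting; square planar leaves the high-energy d_{x²−y²} orbital empty and maximises CFSE. → square planar.
For [CoBr₃(NCS)]²−: Summing ligand charges against the −2 overall charge gives an oxidation state of +2 for cobalt. Group 9 minus oxidation state 2 gives a d⁷ configuration. For a high-spin 3d d⁷ ion with weak-field ligands the small Δₜ gives little square-planar CFSE advantage, so four ligands adopt the sterically favoured tetrahedral geometry. → tetrahedral.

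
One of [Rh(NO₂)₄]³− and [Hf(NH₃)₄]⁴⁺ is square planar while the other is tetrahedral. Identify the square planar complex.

[Rh(NO₂)₄]³−

For [Rh(NO₂)₄]³−: Summing ligand charges against the −3 overall charge gives an oxidation state of +1 for rhodium. Group 9 minus oxidation state 1 gives a d⁸ configuration. A 4d d⁸ ion has a large crystal-field splitting; square planar leaves the high-energy d_{x²−y²} orbital empty and maximises CFSE. → square planar.
For [Hf(NH₃)₄]⁴⁺: Summing ligand charges against the +4 overall charge gives an oxidation state of +4 for hafnium. Hf sits in group 4, so the d-electron count is 4 − 4 = 0. A d⁰ ion has no crystal-field stabilisation preference between square planar and tetrahedral, so four ligands adopt the sterically favoured tetrahedral geometry. → tetrahedral.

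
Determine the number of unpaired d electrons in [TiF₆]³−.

1

Ligand charges: each fluoride is −1. With an overall charge of −3 the titanium centre must be in the +3 oxidation state.
Ti sits in group 4, so the d-electron count is 4 − 3 = 1.
In an octahedral field the d¹ configuration is t₂g¹e_g⁰ (only one arrangement possible), giving 1 unpaired electron.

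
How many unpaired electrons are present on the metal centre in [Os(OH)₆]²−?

2

Each hydroxide is −1; balancing the −2 overall charge requires Os(IV).
Osmium is a group-8 element; Os(IV) is therefore d⁴.
The spin state decides the count: a 5d ion has a large Δₒ and is invariably low-spin.
An octahedral low-spin d⁴ ion is t₂g⁴e_g⁰, giving 2 unpaired electrons.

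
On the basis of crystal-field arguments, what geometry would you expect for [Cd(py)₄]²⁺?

tetrahedral

Pyridine is neutral; balancing the +2 overall charge requires Cd(II).
Cadmium is a group-12 element; Cd(II) is therefore d¹⁰.
With 4 monodentate ligands the coordination number is 4.
A d¹⁰ ion has no crystal-field stabilisation preference between square planar and tetrahedral, so four ligands adopt the sterically favoured tetrahedral geometry.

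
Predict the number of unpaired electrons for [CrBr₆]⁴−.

Summing ligand charges against the −4 overall charge gives an oxidation state of +2 for chromium.
Cr sits in group 6, so the d-electron count is 6 − 2 = 4.
The spin state decides the count: Bromide is a weak-field ligand for a first-row metal, so the complex is high-spin.
An octahedral high-spin d⁴ ion is t₂g³e_g¹, giving 4 unpaired electrons.

4 unpaired electrons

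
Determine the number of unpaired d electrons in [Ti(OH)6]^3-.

Each hydroxide is −1; balancing the −3 overall charge requires Ti(III).
Titanium is a group-4 element; Ti(III) is therefore d¹.
In an octahedral field the d¹ configuration is t₂g¹e_g⁰ (only one arrangement possible), giving 1 unpaired electron.

1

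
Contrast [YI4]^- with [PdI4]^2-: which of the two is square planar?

For [YI4]^-: Summing ligand charges against the −1 overall charge gives an oxidation state of +3 for yttrium. Yttrium is a group-3 element; Y(III) is therefore d⁰. A d⁰ ion has no crystal-field stabilisation preference between square planar and tetrahedral, so four ligands adopt the sterically favoured tetrahedral geometry. → tetrahedral.
For [PdI4]^2-: Ligand charges: each iodide is −1. With an overall charge of −2 the palladium centre must be in the +2 oxidation state. Group 10 minus oxidation state 2 gives a d⁸ configuration. A 4d d⁸ ion has a large crystal-field splitting; square planar leaves the high-energy d_{x²−y²} orbital empty and maximises CFSE. → square planar.

[PdI4]^2-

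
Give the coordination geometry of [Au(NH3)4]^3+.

square planar

Ligand charges: ammonia is neutral. With an overall charge of +3 the gold centre must be in the +3 oxidation state.
Gold is a group-11 element; Au(III) is therefore d⁸.
With 4 monodentate ligands the coordination number is 4.
A 5d d⁸ ion has a large crystal-field splitting; square planar leaves the high-energy d_{x²−y²} orbital empty and maximises CFSE.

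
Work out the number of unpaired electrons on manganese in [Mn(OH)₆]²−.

Ligand charges: each hydroxide is −1. With an overall charge of −2 the manganese centre must be in the +4 oxidation state.
Mn sits in group 7, so the d-electron count is 7 − 4 = 3.
In an octahedral field the d³ configuration is t₂g³e_g⁰ (only one arrangement possible), giving 3 unpaired electrons.

3 unpaired electrons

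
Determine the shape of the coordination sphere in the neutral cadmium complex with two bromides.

linear

Each bromide is −1; balancing the 0 overall charge requires Cd(II).
Cd sits in group 12, so the d-electron count is 12 − 2 = 10.
With 2 monodentate ligands the coordination number is 2.
A d¹⁰ ion with only two ligands adopts a linear arrangement (sp hybridisation; no CFSE preference).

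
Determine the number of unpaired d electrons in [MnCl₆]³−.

Ligand charges: each chloride is −1. With an overall charge of −3 the manganese centre must be in the +3 oxidation state.
Mn sits in group 7, so the d-electron count is 7 − 3 = 4.
The spin state decides the count: Chloride is a weak-field ligand for a first-row metal, so the complex is high-spin.
An octahedral high-spin d⁴ ion is t₂g³e_g¹, giving 4 unpaired electrons.

4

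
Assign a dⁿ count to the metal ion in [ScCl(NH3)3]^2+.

d⁰

Summing ligand charges against the +2 overall charge gives an oxidation state of +3 for scandium.
Group 3 minus oxidation state 3 gives a d⁰ configuration.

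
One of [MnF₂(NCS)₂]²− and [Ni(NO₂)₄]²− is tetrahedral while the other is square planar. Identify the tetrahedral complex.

[MnF₂(NCS)₂]²−

For [MnF₂(NCS)₂]²−: Each fluoride is −1; each isothiocyanate is −1; balancing the −2 overall charge requires Mn(II). Manganese is a group-7 element; Mn(II) is therefore d⁵. A high-spin d⁵ ion has zero CFSE in either geometry, so four ligands adopt the sterically favoured tetrahedral geometry. → tetrahedral.
For [Ni(NO₂)₄]²−: Summing ligand charges against the −2 overall charge gives an oxidation state of +2 for nickel. Group 10 minus oxidation state 2 gives a d⁸ configuration. Nitro (N-bound nitrite) is a strong-field ligand (high in the spectrochemical series). A 3d d⁸ ion with strong-field ligands gains enough CFSE to favour square planar over tetrahedral. → square planar.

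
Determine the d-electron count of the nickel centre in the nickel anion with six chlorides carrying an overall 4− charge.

d8

Each chloride is −1; balancing the −4 overall charge requires Ni(II).
Group 10 minus oxidation state 2 gives a d⁸ configuration.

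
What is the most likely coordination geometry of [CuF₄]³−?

tetrahedral

Summing ligand charges against the −3 overall charge gives an oxidation state of +1 for copper.
Copper is a group-11 element; Cu(I) is therefore d¹⁰.
Coordination number: 4.
A d¹⁰ ion has no crystal-field stabilisation preference between square planar and tetrahedral, so four ligands adopt the sterically favoured tetrahedral geometry.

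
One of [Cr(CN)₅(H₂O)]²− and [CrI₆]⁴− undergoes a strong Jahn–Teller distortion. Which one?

[CrI₆]⁴−

[Cr(CN)₅(H₂O)]²−: Each cyanide is −1; water is neutral; balancing the −2 overall charge requires Cr(III). Group 6 minus oxidation state 3 gives a d³ configuration. The d³ configuration leaves the e_g set evenly filled (or empty) — no strong Jahn–Teller driving force.
[CrI₆]⁴−: Summing ligand charges against the −4 overall charge gives an oxidation state of +2 for chromium. Cr sits in group 6, so the d-electron count is 6 − 2 = 4. Iodide is a weak-field ligand for a first-row metal, so the complex is high-spin. The t₂g³e_g¹ (high-spin) configuration has an unevenly filled e_g set; the Jahn–Teller theorem predicts a tetragonal distortion (typically axial elongation) to lift the degeneracy.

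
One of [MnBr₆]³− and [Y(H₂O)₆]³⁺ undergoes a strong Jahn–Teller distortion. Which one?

[MnBr₆]³−

[MnBr₆]³−: Summing ligand charges against the −3 overall charge gives an oxidation state of +3 for manganese. Group 7 minus oxidation state 3 gives a d⁴ configuration. Bromide is a weak-field ligand for a first-row metal, so the complex is high-spin. The t₂g³e_g¹ (high-spin) configuration has an unevenly filled e_g set; the Jahn–Teller theorem predicts a tetragonal distortion (typically axial elongation) to lift the degeneracy.
[Y(H₂O)₆]³⁺: Ligand charges: water is neutral. With an overall charge of +3 the yttrium centre must be in the +3 oxidation state. Yttrium is a group-3 element; Y(III) is therefore d⁰. The d⁰ configuration leaves the e_g set evenly filled (or empty) — no strong Jahn–Teller driving force.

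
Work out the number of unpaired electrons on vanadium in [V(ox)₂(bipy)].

1 unpaired electron

Ligand charges: each oxalate is −2; 2,2′-bipyridine is neutral. With an overall charge of 0 the vanadium centre must be in the +4 oxidation state.
V sits in group 5, so the d-electron count is 5 − 4 = 1.
Counting donor atoms: 2×oxalate (bidentate) → 4 donors; 1×2,2′-bipyridine (bidentate) → 2 donors. Coordination number = 6.
In an octahedral field the d¹ configuration is t₂g¹e_g⁰ (only one arrangement possible), giving 1 unpaired electron.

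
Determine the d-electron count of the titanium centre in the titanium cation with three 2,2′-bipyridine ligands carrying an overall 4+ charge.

d⁰

Ligand charges: 2,2′-bipyridine is neutral. With an overall charge of +4 the titanium centre must be in the +4 oxidation state.
Titanium is a group-4 element; Ti(IV) is therefore d⁰.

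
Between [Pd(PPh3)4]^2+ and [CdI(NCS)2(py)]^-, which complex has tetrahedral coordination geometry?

[CdI(NCS)2(py)]^-

For [Pd(PPh3)4]^2+: Summing ligand charges against the +2 overall charge gives an oxidation state of +2 for palladium. Palladium is a group-10 element; Pd(II) is therefore d⁸. A 4d d⁸ ion has a large crystal-field splitting; square planar leaves the high-energy d_{x²−y²} orbital empty and maximises CFSE. → square planar.
For [CdI(NCS)2(py)]^-: Each iodide is −1; each isothiocyanate is −1; pyridine is neutral; balancing the −1 overall charge requires Cd(II). Cadmium is a group-12 element; Cd(II) is therefore d¹⁰. A d¹⁰ ion has no crystal-field stabilisation preference between square planar and tetrahedral, so four ligands adopt the sterically favoured tetrahedral geometry. → tetrahedral.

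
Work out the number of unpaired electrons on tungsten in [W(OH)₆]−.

Ligand charges: each hydroxide is −1. With an overall charge of −1 the tungsten centre must be in the +5 oxidation state.
Tungsten is a group-6 element; W(V) is therefore d¹.
In an octahedral field the d¹ configuration is t₂g¹e_g⁰ (only one arrangement possible), giving 1 unpaired electron.

1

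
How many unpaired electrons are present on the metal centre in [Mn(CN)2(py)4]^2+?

Summing ligand charges against the +2 overall charge gives an oxidation state of +4 for manganese.
Mn sits in group 7, so the d-electron count is 7 − 4 = 3.
In an octahedral field the d³ configuration is t₂g³e_g⁰ (only one arrangement possible), giving 3 unpaired electrons.

3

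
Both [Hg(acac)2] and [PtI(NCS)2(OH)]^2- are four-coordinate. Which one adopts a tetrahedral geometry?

[Hg(acac)2]

For [Hg(acac)2]: Each acetylacetonate is −1; balancing the 0 overall charge requires Hg(II). Mercury is a group-12 element; Hg(II) is therefore d¹⁰. A d¹⁰ ion has no crystal-field stabilisation preference between square planar and tetrahedral, so four ligands adopt the sterically favoured tetrahedral geometry. → tetrahedral.
For [PtI(NCS)2(OH)]^2-: Each iodide is −1; each isothiocyanate is −1; each hydroxide is −1; balancing the −2 overall charge requires Pt(II). Group 10 minus oxidation state 2 gives a d⁸ configuration. A 5d d⁸ ion has a large crystal-field splitting; square planar leaves the high-energy d_{x²−y²} orbital empty and maximises CFSE. → square planar.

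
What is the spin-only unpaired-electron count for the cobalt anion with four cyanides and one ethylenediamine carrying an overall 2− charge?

1 unpaired electron

Ligand charges: each cyanide is −1; ethylenediamine is neutral. With an overall charge of −2 the cobalt centre must be in the +2 oxidation state.
Cobalt is a group-9 element; Co(II) is therefore d⁷.
Counting donor atoms: 4×cyanide (monodentate) → 4 donors; 1×ethylenediamine (bidentate) → 2 donors. Coordination number = 6.
The spin state decides the count: Cyanide is a strong-field ligand (high in the spectrochemical series) for a first-row metal, so the complex is low-spin.
An octahedral low-spin d⁷ ion is t₂g⁶e_g¹, giving 1 unpaired electron.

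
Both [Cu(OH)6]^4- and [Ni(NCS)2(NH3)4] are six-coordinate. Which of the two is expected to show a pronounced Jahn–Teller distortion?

[Cu(OH)6]^4-: Ligand charges: each hydroxide is −1. With an overall charge of −4 the copper centre must be in the +2 oxidation state. Group 11 minus oxidation state 2 gives a d⁹ configuration. The t₂g⁶e_g³ configuration has an unevenly filled e_g set; the Jahn–Teller theorem predicts a tetragonal distortion (typically axial elongation) to lift the degeneracy.
[Ni(NCS)2(NH3)4]: Ligand charges: each isothiocyanate is −1; ammonia is neutral. With an overall charge of 0 the nickel centre must be in the +2 oxidation state. Group 10 minus oxidation state 2 gives a d⁸ configuration. The d⁸ configuration leaves the e_g set evenly filled (or empty) — no strong Jahn–Teller driving force.

[Cu(OH)6]^4-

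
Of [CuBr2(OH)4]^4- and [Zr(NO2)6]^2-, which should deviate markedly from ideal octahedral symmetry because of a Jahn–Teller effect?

[CuBr2(OH)4]^4-

[CuBr2(OH)4]^4-: Summing ligand charges against the −4 overall charge gives an oxidation state of +2 for copper. Cu sits in group 11, so the d-electron count is 11 − 2 = 9. The t₂g⁶e_g³ configuration has an unevenly filled e_g set; the Jahn–Teller theorem predicts a tetragonal distortion (typically axial elongation) to lift the degeneracy.
[Zr(NO2)6]^2-: Ligand charges: each nitro (N-bound nitrite) is −1. With an overall charge of −2 the zirconium centre must be in the +4 oxidation state. Group 4 minus oxidation state 4 gives a d⁰ configuration. The d⁰ configuration leaves the e_g set evenly filled (or empty) — no strong Jahn–Teller driving force.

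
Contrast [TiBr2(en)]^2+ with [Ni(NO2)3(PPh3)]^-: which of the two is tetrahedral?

[TiBr2(en)]^2+

For [TiBr2(en)]^2+: Ligand charges: each bromide is −1; ethylenediamine is neutral. With an overall charge of +2 the titanium centre must be in the +4 oxidation state. Ti sits in group 4, so the d-electron count is 4 − 4 = 0. A d⁰ ion has no crystal-field stabilisation preference between square planar and tetrahedral, so four ligands adopt the sterically favoured tetrahedral geometry. → tetrahedral.
For [Ni(NO2)3(PPh3)]^-: Each nitro (N-bound nitrite) is −1; triphenylphosphine is neutral; balancing the −1 overall charge requires Ni(II). Ni sits in group 10, so the d-electron count is 10 − 2 = 8. Nitro (N-bound nitrite) and triphenylphosphine are strong-field ligands (high in the spectrochemical series). A 3d d⁸ ion with strong-field ligands gains enough CFSE to favour square planar over tetrahedral. → square planar.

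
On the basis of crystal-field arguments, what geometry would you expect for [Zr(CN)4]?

tetrahedral

Ligand charges: each cyanide is −1. With an overall charge of 0 the zirconium centre must be in the +4 oxidation state.
Zirconium is a group-4 element; Zr(IV) is therefore d⁰.
Coordination number: 4.
A d⁰ ion has no crystal-field stabilisation preference between square planar and tetrahedral, so four ligands adopt the sterically favoured tetrahedral geometry.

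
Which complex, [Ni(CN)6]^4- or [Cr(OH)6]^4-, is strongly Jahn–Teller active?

[Ni(CN)6]^4-: Each cyanide is −1; balancing the −4 overall charge requires Ni(II). Ni sits in group 10, so the d-electron count is 10 − 2 = 8. The d⁸ configuration leaves the e_g set evenly filled (or empty) — no strong Jahn–Teller driving force.
[Cr(OH)6]^4-: Each hydroxide is −1; balancing the −4 overall charge requires Cr(II). Group 6 minus oxidation state 2 gives a d⁴ configuration. Hydroxide is a weak-field ligand for a first-row metal, so the complex is high-spin. The t₂g³e_g¹ (high-spin) configuration has an unevenly filled e_g set; the Jahn–Teller theorem predicts a tetragonal distortion (typically axial elongation) to lift the degeneracy.

[Cr(OH)6]^4-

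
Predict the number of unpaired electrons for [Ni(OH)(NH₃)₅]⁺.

2 unpaired electrons

Summing ligand charges against the +1 overall charge gives an oxidation state of +2 for nickel.
Group 10 minus oxidation state 2 gives a d⁸ configuration.
In an octahedral field the d⁸ configuration is t₂g⁶e_g² (only one arrangement possible), giving 2 unpaired electrons.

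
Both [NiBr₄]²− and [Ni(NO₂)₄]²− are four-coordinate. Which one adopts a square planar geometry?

For [NiBr₄]²−: Summing ligand charges against the −2 overall charge gives an oxidation state of +2 for nickel. Group 10 minus oxidation state 2 gives a d⁸ configuration. Bromide is a weak-field ligand. With weak-field ligands the CFSE gain from square planar is small, so a 3d d⁸ ion takes the sterically preferred tetrahedral geometry. → tetrahedral.
For [Ni(NO₂)₄]²−: Each nitro (N-bound nitrite) is −1; balancing the −2 overall charge requires Ni(II). Group 10 minus oxidation state 2 gives a d⁸ configuration. Nitro (N-bound nitrite) is a strong-field ligand (high in the spectrochemical series). A 3d d⁸ ion with strong-field ligands gains enough CFSE to favour square planar over tetrahedral. → square planar.

[Ni(NO₂)₄]²−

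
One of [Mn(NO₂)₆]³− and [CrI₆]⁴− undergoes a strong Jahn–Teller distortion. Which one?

[Mn(NO₂)₆]³−: Summing ligand charges against the −3 overall charge gives an oxidation state of +3 for manganese. Manganese is a group-7 element; Mn(III) is therefore d⁴. Nitro (N-bound nitrite) is a strong-field ligand (high in the spectrochemical series) for a first-row metal, so the complex is low-spin. The d⁴ configuration leaves the e_g set evenly filled (or empty) — no strong Jahn–Teller driving force.
[CrI₆]⁴−: Ligand charges: each iodide is −1. With an overall charge of −4 the chromium centre must be in the +2 oxidation state. Chromium is a group-6 element; Cr(II) is therefore d⁴. Iodide is a weak-field ligand for a first-row metal, so the complex is high-spin. The t₂g³e_g¹ (high-spin) configuration has an unevenly filled e_g set; the Jahn–Teller theorem predicts a tetragonal distortion (typically axial elongation) to lift the degeneracy.

[CrI₆]⁴−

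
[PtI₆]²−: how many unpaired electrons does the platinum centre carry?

Each iodide is −1; balancing the −2 overall charge requires Pt(IV).
Platinum is a group-10 element; Pt(IV) is therefore d⁶.
The spin state decides the count: a 5d ion has a large Δₒ and is invariably low-spin.
An octahedral low-spin d⁶ ion is t₂g⁶e_g⁰, giving 0 unpaired electrons.

0 unpaired electrons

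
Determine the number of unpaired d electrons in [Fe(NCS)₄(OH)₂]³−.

5

Each isothiocyanate is −1; each hydroxide is −1; balancing the −3 overall charge requires Fe(III).
Iron is a group-8 element; Fe(III) is therefore d⁵.
The spin state decides the count: Hydroxide and isothiocyanate are weak-field ligands for a first-row metal, so the complex is high-spin.
An octahedral high-spin d⁵ ion is t₂g³e_g², giving 5 unpaired electrons.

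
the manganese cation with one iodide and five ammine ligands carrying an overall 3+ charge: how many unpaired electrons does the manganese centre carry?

3

Summing ligand charges against the +3 overall charge gives an oxidation state of +4 for manganese.
Mn sits in group 7, so the d-electron count is 7 − 4 = 3.
In an octahedral field the d³ configuration is t₂g³e_g⁰ (only one arrangement possible), giving 3 unpaired electrons.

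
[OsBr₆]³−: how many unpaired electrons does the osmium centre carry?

Ligand charges: each bromide is −1. With an overall charge of −3 the osmium centre must be in the +3 oxidation state.
Osmium is a group-8 element; Os(III) is therefore d⁵.
The spin state decides the count: a 5d ion has a large Δₒ and is invariably low-spin.
An octahedral low-spin d⁵ ion is t₂g⁵e_g⁰, giving 1 unpaired electron.

1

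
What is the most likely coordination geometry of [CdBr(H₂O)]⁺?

linear

Each bromide is −1; water is neutral; balancing the +1 overall charge requires Cd(II).
Group 12 minus oxidation state 2 gives a d¹⁰ configuration.
With 2 monodentate ligands the coordination number is 2.
A d¹⁰ ion with only two ligands adopts a linear arrangement (sp hybridisation; no CFSE preference).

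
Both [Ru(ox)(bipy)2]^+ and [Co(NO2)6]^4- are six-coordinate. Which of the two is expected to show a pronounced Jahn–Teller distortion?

[Ru(ox)(bipy)2]^+: Each oxalate is −2; 2,2′-bipyridine is neutral; balancing the +1 overall charge requires Ru(III). Ruthenium is a group-8 element; Ru(III) is therefore d⁵. A 4d ion has a large Δₒ and is invariably low-spin. The d⁵ configuration leaves the e_g set evenly filled (or empty) — no strong Jahn–Teller driving force.
[Co(NO2)6]^4-: Each nitro (N-bound nitrite) is −1; balancing the −4 overall charge requires Co(II). Group 9 minus oxidation state 2 gives a d⁷ configuration. Nitro (N-bound nitrite) is a strong-field ligand (high in the spectrochemical series) for a first-row metal, so the complex is low-spin. The t₂g⁶e_g¹ (low-spin) configuration has an unevenly filled e_g set; the Jahn–Teller theorem predicts a tetragonal distortion (typically axial elongation) to lift the degeneracy.

[Co(NO2)6]^4-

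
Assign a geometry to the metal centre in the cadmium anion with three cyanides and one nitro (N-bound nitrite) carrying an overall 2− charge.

tetrahedral

Summing ligand charges against the −2 overall charge gives an oxidation state of +2 for cadmium.
Cd sits in group 12, so the d-electron count is 12 − 2 = 10.
With 4 monodentate ligands the coordination number is 4.
A d¹⁰ ion has no crystal-field stabilisation preference between square planar and tetrahedral, so four ligands adopt the sterically favoured tetrahedral geometry.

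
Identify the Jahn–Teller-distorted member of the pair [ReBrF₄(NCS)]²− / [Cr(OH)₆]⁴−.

[Cr(OH)₆]⁴−

[ReBrF₄(NCS)]²−: Summing ligand charges against the −2 overall charge gives an oxidation state of +4 for rhenium. Group 7 minus oxidation state 4 gives a d³ configuration. The d³ configuration leaves the e_g set evenly filled (or empty) — no strong Jahn–Teller driving force.
[Cr(OH)₆]⁴−: Summing ligand charges against the −4 overall charge gives an oxidation state of +2 for chromium. Cr sits in group 6, so the d-electron count is 6 − 2 = 4. Hydroxide is a weak-field ligand for a first-row metal, so the complex is high-spin. The t₂g³e_g¹ (high-spin) configuration has an unevenly filled e_g set; the Jahn–Teller theorem predicts a tetragonal distortion (typically axial elongation) to lift the degeneracy.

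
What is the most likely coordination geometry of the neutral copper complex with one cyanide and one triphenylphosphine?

Each cyanide is −1; triphenylphosphine is neutral; balancing the 0 overall charge requires Cu(I).
Copper is a group-11 element; Cu(I) is therefore d¹⁰.
Coordination number: 2.
A d¹⁰ ion with only two ligands adopts a linear arrangement (sp hybridisation; no CFSE preference).

linear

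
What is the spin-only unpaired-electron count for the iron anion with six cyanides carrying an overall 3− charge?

1 unpaired electron

Summing ligand charges against the −3 overall charge gives an oxidation state of +3 for iron.
Iron is a group-8 element; Fe(III) is therefore d⁵.
The spin state decides the count: Cyanide is a strong-field ligand (high in the spectrochemical series) for a first-row metal, so the complex is low-spin.
An octahedral low-spin d⁵ ion is t₂g⁵e_g⁰, giving 1 unpaired electron.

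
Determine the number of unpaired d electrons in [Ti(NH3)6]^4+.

0 unpaired electrons

Ammonia is neutral; balancing the +4 overall charge requires Ti(IV).
Titanium is a group-4 element; Ti(IV) is therefore d⁰.
In an octahedral field the d⁰ configuration is t₂g⁰e_g⁰, giving 0 unpaired electrons.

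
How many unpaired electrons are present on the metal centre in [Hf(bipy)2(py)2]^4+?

0

2,2′-bipyridine is neutral; pyridine is neutral; balancing the +4 overall charge requires Hf(IV).
Hf sits in group 4, so the d-electron count is 4 − 4 = 0.
Counting donor atoms: 2×2,2′-bipyridine (bidentate) → 4 donors; 2×pyridine (monodentate) → 2 donors. Coordination number = 6.
In an octahedral field the d⁰ configuration is t₂g⁰e_g⁰, giving 0 unpaired electrons.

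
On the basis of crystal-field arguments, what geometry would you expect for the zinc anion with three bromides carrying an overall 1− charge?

trigonal planar

Each bromide is −1; balancing the −1 overall charge requires Zn(II).
Group 12 minus oxidation state 2 gives a d¹⁰ configuration.
With 3 monodentate ligands the coordination number is 3.
Three ligands around a d¹⁰ centre minimise repulsion in a trigonal-planar arrangement.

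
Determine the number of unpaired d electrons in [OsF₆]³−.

1 unpaired electron

Summing ligand charges against the −3 overall charge gives an oxidation state of +3 for osmium.
Osmium is a group-8 element; Os(III) is therefore d⁵.
The spin state decides the count: a 5d ion has a large Δₒ and is invariably low-spin.
An octahedral low-spin d⁵ ion is t₂g⁵e_g⁰, giving 1 unpaired electron.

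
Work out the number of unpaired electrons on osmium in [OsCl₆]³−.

Ligand charges: each chloride is −1. With an overall charge of −3 the osmium centre must be in the +3 oxidation state.
Os sits in group 8, so the d-electron count is 8 − 3 = 5.
The spin state decides the count: a 5d ion has a large Δₒ and is invariably low-spin.
An octahedral low-spin d⁵ ion is t₂g⁵e_g⁰, giving 1 unpaired electron.

1 unpaired electron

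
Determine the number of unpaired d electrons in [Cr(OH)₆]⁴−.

4

Summing ligand charges against the −4 overall charge gives an oxidation state of +2 for chromium.
Group 6 minus oxidation state 2 gives a d⁴ configuration.
The spin state decides the count: Hydroxide is a weak-field ligand for a first-row metal, so the complex is high-spin.
An octahedral high-spin d⁴ ion is t₂g³e_g¹, giving 4 unpaired electrons.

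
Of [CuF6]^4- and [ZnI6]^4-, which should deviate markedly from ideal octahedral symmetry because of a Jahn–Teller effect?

[CuF6]^4-: Each fluoride is −1; balancing the −4 overall charge requires Cu(II). Copper is a group-11 element; Cu(II) is therefore d⁹. The t₂g⁶e_g³ configuration has an unevenly filled e_g set; the Jahn–Teller theorem predicts a tetragonal distortion (typically axial elongation) to lift the degeneracy.
[ZnI6]^4-: Summing ligand charges against the −4 overall charge gives an oxidation state of +2 for zinc. Zn sits in group 12, so the d-electron count is 12 − 2 = 10. The d¹⁰ configuration leaves the e_g set evenly filled (or empty) — no strong Jahn–Teller driving force.

[CuF6]^4-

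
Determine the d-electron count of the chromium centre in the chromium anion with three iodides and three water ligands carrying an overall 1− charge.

Each iodide is −1; water is neutral; balancing the −1 overall charge requires Cr(II).
Group 6 minus oxidation state 2 gives a d⁴ configuration.

d⁴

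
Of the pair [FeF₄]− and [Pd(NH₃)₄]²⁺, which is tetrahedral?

[FeF₄]−

For [FeF₄]−: Ligand charges: each fluoride is −1. With an overall charge of −1 the iron centre must be in the +3 oxidation state. Fe sits in group 8, so the d-electron count is 8 − 3 = 5. A high-spin d⁵ ion has zero CFSE in either geometry, so four ligands adopt the sterically favoured tetrahedral geometry. → tetrahedral.
For [Pd(NH₃)₄]²⁺: Summing ligand charges against the +2 overall charge gives an oxidation state of +2 for palladium. Pd sits in group 10, so the d-electron count is 10 − 2 = 8. A 4d d⁸ ion has a large crystal-field splitting; square planar leaves the high-energy d_{x²−y²} orbital empty and maximises CFSE. → square planar.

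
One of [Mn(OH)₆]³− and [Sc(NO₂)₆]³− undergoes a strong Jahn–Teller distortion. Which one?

[Mn(OH)₆]³−

[Mn(OH)₆]³−: Each hydroxide is −1; balancing the −3 overall charge requires Mn(III). Mn sits in group 7, so the d-electron count is 7 − 3 = 4. Hydroxide is a weak-field ligand for a first-row metal, so the complex is high-spin. The t₂g³e_g¹ (high-spin) configuration has an unevenly filled e_g set; the Jahn–Teller theorem predicts a tetragonal distortion (typically axial elongation) to lift the degeneracy.
[Sc(NO₂)₆]³−: Ligand charges: each nitro (N-bound nitrite) is −1. With an overall charge of −3 the scandium centre must be in the +3 oxidation state. Sc sits in group 3, so the d-electron count is 3 − 3 = 0. The d⁰ configuration leaves the e_g set evenly filled (or empty) — no strong Jahn–Teller driving force.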